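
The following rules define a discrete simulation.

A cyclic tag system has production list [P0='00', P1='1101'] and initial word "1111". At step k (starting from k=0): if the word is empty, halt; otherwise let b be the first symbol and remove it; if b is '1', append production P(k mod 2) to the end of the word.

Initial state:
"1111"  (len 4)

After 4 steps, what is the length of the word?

12

t=0: "1111"  (len 4)
t=1: "11100"  (len 5)
t=2: "11001101"  (len 8)
t=3: "100110100"  (len 9)
t=4: "001101001101"  (len 12)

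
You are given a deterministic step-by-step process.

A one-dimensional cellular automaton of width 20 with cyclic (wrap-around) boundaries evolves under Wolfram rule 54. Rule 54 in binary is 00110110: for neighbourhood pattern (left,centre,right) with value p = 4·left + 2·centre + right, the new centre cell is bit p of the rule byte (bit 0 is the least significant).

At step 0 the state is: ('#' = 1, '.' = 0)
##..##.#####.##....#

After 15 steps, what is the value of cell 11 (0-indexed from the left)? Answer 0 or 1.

0

t=0: ##..##.#####.##....#
t=1: ..##..#.....#..#..#.
t=2: .#..####...#########
t=3: ####....#.#.........
t=4: ....#..#####.......#
t=5: #..####.....#.....##
t=6: .##....#...###...#..
t=7: #..#..###.#...#.###.
t=8: ######...###.###...#
t=9: ......#.#...#...#.#.
t=10: .....#####.###.#####
t=11: #...#.....#...#.....
t=12: ##.###...###.###...#
t=13: ..#...#.#...#...#.#.
t=14: .###.#####.###.#####
t=15: #...#.....#...#.....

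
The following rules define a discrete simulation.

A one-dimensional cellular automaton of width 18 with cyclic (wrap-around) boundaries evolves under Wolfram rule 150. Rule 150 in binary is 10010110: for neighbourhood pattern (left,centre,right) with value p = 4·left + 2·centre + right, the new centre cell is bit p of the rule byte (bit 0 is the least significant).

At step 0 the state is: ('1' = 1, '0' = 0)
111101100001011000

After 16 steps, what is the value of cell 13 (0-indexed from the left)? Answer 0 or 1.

step 0: 111101100001011000
step 1: 011000010011000101
step 2: 000100111100101101
step 3: 101111011011100001
step 4: 000110000001010010
step 5: 001001000011011111
step 6: 111111100100001110
step 7: 011111011110010100
step 8: 101110001101110110
step 9: 100101010000100000
step 10: 111101011001110001
step 11: 111001000110101010
step 12: 010111101000101010
step 13: 110011001101101011
step 14: 101100110000001001
step 15: 000011001000011110
step 16: 000100111100101101

0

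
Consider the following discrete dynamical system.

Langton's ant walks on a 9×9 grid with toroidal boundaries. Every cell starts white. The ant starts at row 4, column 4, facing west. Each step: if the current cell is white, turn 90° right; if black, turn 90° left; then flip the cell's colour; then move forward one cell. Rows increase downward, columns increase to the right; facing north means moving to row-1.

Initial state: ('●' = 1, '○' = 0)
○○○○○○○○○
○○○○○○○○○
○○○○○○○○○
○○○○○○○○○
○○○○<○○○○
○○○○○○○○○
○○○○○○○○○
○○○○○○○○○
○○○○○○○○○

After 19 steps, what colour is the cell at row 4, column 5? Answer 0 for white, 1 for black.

0

gen 0: ○○○○○○○○○
○○○○○○○○○
○○○○○○○○○
○○○○○○○○○
○○○○<○○○○
○○○○○○○○○
○○○○○○○○○
○○○○○○○○○
○○○○○○○○○
gen 1: ○○○○○○○○○
○○○○○○○○○
○○○○○○○○○
○○○○^○○○○
○○○○●○○○○
○○○○○○○○○
○○○○○○○○○
○○○○○○○○○
○○○○○○○○○
gen 2: ○○○○○○○○○
○○○○○○○○○
○○○○○○○○○
○○○○●>○○○
○○○○●○○○○
○○○○○○○○○
○○○○○○○○○
○○○○○○○○○
○○○○○○○○○
gen 3: ○○○○○○○○○
○○○○○○○○○
○○○○○○○○○
○○○○●●○○○
○○○○●v○○○
○○○○○○○○○
○○○○○○○○○
○○○○○○○○○
○○○○○○○○○
gen 4: ○○○○○○○○○
○○○○○○○○○
○○○○○○○○○
○○○○●●○○○
○○○○<●○○○
○○○○○○○○○
○○○○○○○○○
○○○○○○○○○
○○○○○○○○○
gen 5: ○○○○○○○○○
○○○○○○○○○
○○○○○○○○○
○○○○●●○○○
○○○○○●○○○
○○○○v○○○○
○○○○○○○○○
○○○○○○○○○
○○○○○○○○○
gen 6: ○○○○○○○○○
○○○○○○○○○
○○○○○○○○○
○○○○●●○○○
○○○○○●○○○
○○○<●○○○○
○○○○○○○○○
○○○○○○○○○
○○○○○○○○○
gen 7: ○○○○○○○○○
○○○○○○○○○
○○○○○○○○○
○○○○●●○○○
○○○^○●○○○
○○○●●○○○○
○○○○○○○○○
○○○○○○○○○
○○○○○○○○○
gen 8: ○○○○○○○○○
○○○○○○○○○
○○○○○○○○○
○○○○●●○○○
○○○●>●○○○
○○○●●○○○○
○○○○○○○○○
○○○○○○○○○
○○○○○○○○○
gen 9: ○○○○○○○○○
○○○○○○○○○
○○○○○○○○○
○○○○●●○○○
○○○●●●○○○
○○○●v○○○○
○○○○○○○○○
○○○○○○○○○
○○○○○○○○○
gen 10: ○○○○○○○○○
○○○○○○○○○
○○○○○○○○○
○○○○●●○○○
○○○●●●○○○
○○○●○>○○○
○○○○○○○○○
○○○○○○○○○
○○○○○○○○○
gen 11: ○○○○○○○○○
○○○○○○○○○
○○○○○○○○○
○○○○●●○○○
○○○●●●○○○
○○○●○●○○○
○○○○○v○○○
○○○○○○○○○
○○○○○○○○○
gen 12: ○○○○○○○○○
○○○○○○○○○
○○○○○○○○○
○○○○●●○○○
○○○●●●○○○
○○○●○●○○○
○○○○<●○○○
○○○○○○○○○
○○○○○○○○○
gen 13: ○○○○○○○○○
○○○○○○○○○
○○○○○○○○○
○○○○●●○○○
○○○●●●○○○
○○○●^●○○○
○○○○●●○○○
○○○○○○○○○
○○○○○○○○○
gen 14: ○○○○○○○○○
○○○○○○○○○
○○○○○○○○○
○○○○●●○○○
○○○●●●○○○
○○○●●>○○○
○○○○●●○○○
○○○○○○○○○
○○○○○○○○○
gen 15: ○○○○○○○○○
○○○○○○○○○
○○○○○○○○○
○○○○●●○○○
○○○●●^○○○
○○○●●○○○○
○○○○●●○○○
○○○○○○○○○
○○○○○○○○○
gen 16: ○○○○○○○○○
○○○○○○○○○
○○○○○○○○○
○○○○●●○○○
○○○●<○○○○
○○○●●○○○○
○○○○●●○○○
○○○○○○○○○
○○○○○○○○○
gen 17: ○○○○○○○○○
○○○○○○○○○
○○○○○○○○○
○○○○●●○○○
○○○●○○○○○
○○○●v○○○○
○○○○●●○○○
○○○○○○○○○
○○○○○○○○○
gen 18: ○○○○○○○○○
○○○○○○○○○
○○○○○○○○○
○○○○●●○○○
○○○●○○○○○
○○○●○>○○○
○○○○●●○○○
○○○○○○○○○
○○○○○○○○○
gen 19: ○○○○○○○○○
○○○○○○○○○
○○○○○○○○○
○○○○●●○○○
○○○●○○○○○
○○○●○●○○○
○○○○●v○○○
○○○○○○○○○
○○○○○○○○○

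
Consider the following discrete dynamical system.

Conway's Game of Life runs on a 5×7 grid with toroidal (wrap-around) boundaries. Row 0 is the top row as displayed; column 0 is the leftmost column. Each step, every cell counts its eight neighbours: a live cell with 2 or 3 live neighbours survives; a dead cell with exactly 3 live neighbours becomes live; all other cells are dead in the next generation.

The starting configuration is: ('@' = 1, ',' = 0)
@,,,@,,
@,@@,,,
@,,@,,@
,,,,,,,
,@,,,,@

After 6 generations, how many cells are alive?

gen 0: @,,,@,,
@,@@,,,
@,,@,,@
,,,,,,,
,@,,,,@
gen 1: @,@@,,@
@,@@@,,
@@@@,,@
,,,,,,@
@,,,,,,
gen 2: @,@,@,@
,,,,@@,
,,,,@@@
,,@,,,@
@@,,,,,
gen 3: @,,@@,@
@,,,,,,
,,,@@,@
,@,,,,@
,,@@,@,
gen 4: @@@@@@@
@,,,,,,
,,,,,@@
@,,,,,@
,@@@,@,
gen 5: ,,,,,@,
,,@@,,,
,,,,,@,
@@@,@,,
,,,,,,,
gen 6: ,,,,,,,
,,,,@,,
,,,,@,,
,@,,,,,
,@,,,,,

4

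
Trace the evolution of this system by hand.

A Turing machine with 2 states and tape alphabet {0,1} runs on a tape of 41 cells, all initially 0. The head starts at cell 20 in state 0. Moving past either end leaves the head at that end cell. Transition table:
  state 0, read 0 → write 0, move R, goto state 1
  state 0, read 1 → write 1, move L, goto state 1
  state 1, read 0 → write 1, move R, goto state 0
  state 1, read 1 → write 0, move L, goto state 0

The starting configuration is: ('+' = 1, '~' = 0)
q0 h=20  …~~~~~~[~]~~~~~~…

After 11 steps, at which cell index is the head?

31

0) q0 h=20  …~~~~~~[~]~~~~~~…
1) q1 h=21  …~~~~~~[~]~~~~~~…
2) q0 h=22  …~~~~~+[~]~~~~~~…
3) q1 h=23  …~~~~+~[~]~~~~~~…
4) q0 h=24  …~~~+~+[~]~~~~~~…
5) q1 h=25  …~~+~+~[~]~~~~~~…
6) q0 h=26  …~+~+~+[~]~~~~~~…
7) q1 h=27  …+~+~+~[~]~~~~~~…
8) q0 h=28  …~+~+~+[~]~~~~~~…
9) q1 h=29  …+~+~+~[~]~~~~~~…
10) q0 h=30  …~+~+~+[~]~~~~~~…
11) q1 h=31  …+~+~+~[~]~~~~~~…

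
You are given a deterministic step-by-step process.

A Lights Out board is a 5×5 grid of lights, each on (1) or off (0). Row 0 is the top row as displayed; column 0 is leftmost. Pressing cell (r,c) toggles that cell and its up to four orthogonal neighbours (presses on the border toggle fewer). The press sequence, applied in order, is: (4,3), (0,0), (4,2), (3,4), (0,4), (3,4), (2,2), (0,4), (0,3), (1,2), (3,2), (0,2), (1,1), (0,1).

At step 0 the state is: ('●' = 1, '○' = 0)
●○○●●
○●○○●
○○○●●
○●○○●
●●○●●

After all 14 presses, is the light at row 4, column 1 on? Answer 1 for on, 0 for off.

0

0) ●○○●●
○●○○●
○○○●●
○●○○●
●●○●●
1) ●○○●●
○●○○●
○○○●●
○●○●●
●●●○○
2) ○●○●●
●●○○●
○○○●●
○●○●●
●●●○○
3) ○●○●●
●●○○●
○○○●●
○●●●●
●○○●○
4) ○●○●●
●●○○●
○○○●○
○●●○○
●○○●●
5) ○●○○○
●●○○○
○○○●○
○●●○○
●○○●●
6) ○●○○○
●●○○○
○○○●●
○●●●●
●○○●○
7) ○●○○○
●●●○○
○●●○●
○●○●●
●○○●○
8) ○●○●●
●●●○●
○●●○●
○●○●●
●○○●○
9) ○●●○○
●●●●●
○●●○●
○●○●●
●○○●○
10) ○●○○○
●○○○●
○●○○●
○●○●●
●○○●○
11) ○●○○○
●○○○●
○●●○●
○○●○●
●○●●○
12) ○○●●○
●○●○●
○●●○●
○○●○●
●○●●○
13) ○●●●○
○●○○●
○○●○●
○○●○●
●○●●○
14) ●○○●○
○○○○●
○○●○●
○○●○●
●○●●○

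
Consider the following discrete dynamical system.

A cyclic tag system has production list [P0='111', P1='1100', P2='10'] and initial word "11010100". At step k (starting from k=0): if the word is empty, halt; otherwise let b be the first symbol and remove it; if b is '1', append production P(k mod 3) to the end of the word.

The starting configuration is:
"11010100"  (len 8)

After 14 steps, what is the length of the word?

k=0  "11010100"  (len 8)
k=1  "1010100111"  (len 10)
k=2  "0101001111100"  (len 13)
k=3  "101001111100"  (len 12)
k=4  "01001111100111"  (len 14)
k=5  "1001111100111"  (len 13)
k=6  "00111110011110"  (len 14)
k=7  "0111110011110"  (len 13)
k=8  "111110011110"  (len 12)
k=9  "1111001111010"  (len 13)
k=10  "111001111010111"  (len 15)
k=11  "110011110101111100"  (len 18)
k=12  "1001111010111110010"  (len 19)
k=13  "001111010111110010111"  (len 21)
k=14  "01111010111110010111"  (len 20)

20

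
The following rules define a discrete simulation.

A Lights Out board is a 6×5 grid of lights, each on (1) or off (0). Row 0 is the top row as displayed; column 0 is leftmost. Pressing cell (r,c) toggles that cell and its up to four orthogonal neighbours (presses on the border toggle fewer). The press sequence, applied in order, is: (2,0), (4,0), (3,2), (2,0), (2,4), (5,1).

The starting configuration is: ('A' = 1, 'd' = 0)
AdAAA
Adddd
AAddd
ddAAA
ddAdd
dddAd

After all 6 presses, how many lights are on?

[0] AdAAA
Adddd
AAddd
ddAAA
ddAdd
dddAd
[1] AdAAA
ddddd
ddddd
AdAAA
ddAdd
dddAd
[2] AdAAA
ddddd
ddddd
ddAAA
AAAdd
AddAd
[3] AdAAA
ddddd
ddAdd
dAddA
AAddd
AddAd
[4] AdAAA
Adddd
AAAdd
AAddA
AAddd
AddAd
[5] AdAAA
AdddA
AAAAA
AAddd
AAddd
AddAd
[6] AdAAA
AdddA
AAAAA
AAddd
Adddd
dAAAd

17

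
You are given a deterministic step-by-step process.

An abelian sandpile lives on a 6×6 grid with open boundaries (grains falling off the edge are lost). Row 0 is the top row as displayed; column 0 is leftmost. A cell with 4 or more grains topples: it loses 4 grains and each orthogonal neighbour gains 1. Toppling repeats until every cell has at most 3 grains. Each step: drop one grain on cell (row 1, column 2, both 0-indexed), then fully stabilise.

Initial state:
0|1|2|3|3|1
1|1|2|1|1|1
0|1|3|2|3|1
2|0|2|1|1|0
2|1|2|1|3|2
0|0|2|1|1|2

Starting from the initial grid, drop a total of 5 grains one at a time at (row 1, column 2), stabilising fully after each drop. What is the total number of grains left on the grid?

t=0: 0|1|2|3|3|1
1|1|2|1|1|1
0|1|3|2|3|1
2|0|2|1|1|0
2|1|2|1|3|2
0|0|2|1|1|2
t=1: 0|1|2|3|3|1
1|1|3|1|1|1
0|1|3|2|3|1
2|0|2|1|1|0
2|1|2|1|3|2
0|0|2|1|1|2
t=2: 0|1|3|3|3|1
1|2|1|2|1|1
0|2|0|3|3|1
2|0|3|1|1|0
2|1|2|1|3|2
0|0|2|1|1|2
t=3: 0|1|3|3|3|1
1|2|2|2|1|1
0|2|0|3|3|1
2|0|3|1|1|0
2|1|2|1|3|2
0|0|2|1|1|2
t=4: 0|1|3|3|3|1
1|2|3|2|1|1
0|2|0|3|3|1
2|0|3|1|1|0
2|1|2|1|3|2
0|0|2|1|1|2
t=5: 0|2|1|2|1|2
1|3|2|2|0|2
0|2|2|1|1|2
2|0|3|2|2|0
2|1|2|1|3|2
0|0|2|1|1|2

52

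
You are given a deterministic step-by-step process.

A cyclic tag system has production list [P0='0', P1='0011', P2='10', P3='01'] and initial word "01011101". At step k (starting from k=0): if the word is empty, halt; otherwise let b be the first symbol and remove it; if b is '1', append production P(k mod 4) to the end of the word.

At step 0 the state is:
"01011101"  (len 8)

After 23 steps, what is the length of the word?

step 0: "01011101"  (len 8)
step 1: "1011101"  (len 7)
step 2: "0111010011"  (len 10)
step 3: "111010011"  (len 9)
step 4: "1101001101"  (len 10)
step 5: "1010011010"  (len 10)
step 6: "0100110100011"  (len 13)
step 7: "100110100011"  (len 12)
step 8: "0011010001101"  (len 13)
step 9: "011010001101"  (len 12)
step 10: "11010001101"  (len 11)
step 11: "101000110110"  (len 12)
step 12: "0100011011001"  (len 13)
step 13: "100011011001"  (len 12)
step 14: "000110110010011"  (len 15)
step 15: "00110110010011"  (len 14)
step 16: "0110110010011"  (len 13)
step 17: "110110010011"  (len 12)
step 18: "101100100110011"  (len 15)
step 19: "0110010011001110"  (len 16)
step 20: "110010011001110"  (len 15)
step 21: "100100110011100"  (len 15)
step 22: "001001100111000011"  (len 18)
step 23: "01001100111000011"  (len 17)

17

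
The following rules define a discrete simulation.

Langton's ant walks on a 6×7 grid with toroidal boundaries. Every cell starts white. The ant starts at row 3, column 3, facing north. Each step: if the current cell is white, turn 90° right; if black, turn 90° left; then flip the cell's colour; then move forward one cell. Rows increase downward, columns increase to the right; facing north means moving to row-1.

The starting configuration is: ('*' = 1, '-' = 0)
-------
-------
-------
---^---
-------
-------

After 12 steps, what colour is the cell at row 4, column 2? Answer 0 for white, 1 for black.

1

t=0: -------
-------
-------
---^---
-------
-------
t=1: -------
-------
-------
---*>--
-------
-------
t=2: -------
-------
-------
---**--
----v--
-------
t=3: -------
-------
-------
---**--
---<*--
-------
t=4: -------
-------
-------
---^*--
---**--
-------
t=5: -------
-------
-------
--<-*--
---**--
-------
t=6: -------
-------
--^----
--*-*--
---**--
-------
t=7: -------
-------
--*>---
--*-*--
---**--
-------
t=8: -------
-------
--**---
--*v*--
---**--
-------
t=9: -------
-------
--**---
--<**--
---**--
-------
t=10: -------
-------
--**---
---**--
--v**--
-------
t=11: -------
-------
--**---
---**--
-<***--
-------
t=12: -------
-------
--**---
-^-**--
-****--
-------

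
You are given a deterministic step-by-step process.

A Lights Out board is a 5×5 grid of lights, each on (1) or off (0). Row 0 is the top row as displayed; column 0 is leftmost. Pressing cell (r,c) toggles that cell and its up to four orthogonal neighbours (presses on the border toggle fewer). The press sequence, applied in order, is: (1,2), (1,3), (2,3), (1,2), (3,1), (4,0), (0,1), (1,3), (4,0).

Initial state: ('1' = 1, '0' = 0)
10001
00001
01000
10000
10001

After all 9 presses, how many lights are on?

15

gen 0: 10001
00001
01000
10000
10001
gen 1: 10101
01111
01100
10000
10001
gen 2: 10111
01000
01110
10000
10001
gen 3: 10111
01010
01001
10010
10001
gen 4: 10011
00100
01101
10010
10001
gen 5: 10011
00100
00101
01110
11001
gen 6: 10011
00100
00101
11110
00001
gen 7: 01111
01100
00101
11110
00001
gen 8: 01101
01011
00111
11110
00001
gen 9: 01101
01011
00111
01110
11001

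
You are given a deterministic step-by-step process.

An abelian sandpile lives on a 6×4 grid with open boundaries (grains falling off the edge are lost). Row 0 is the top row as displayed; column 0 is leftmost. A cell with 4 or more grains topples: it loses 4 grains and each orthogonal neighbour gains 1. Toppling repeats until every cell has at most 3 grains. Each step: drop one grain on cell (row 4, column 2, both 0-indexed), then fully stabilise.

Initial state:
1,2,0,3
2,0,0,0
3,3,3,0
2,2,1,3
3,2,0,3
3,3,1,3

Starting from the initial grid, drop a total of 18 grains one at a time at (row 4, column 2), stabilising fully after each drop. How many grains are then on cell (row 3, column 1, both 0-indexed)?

1

k=0  1,2,0,3
2,0,0,0
3,3,3,0
2,2,1,3
3,2,0,3
3,3,1,3
k=1  1,2,0,3
2,0,0,0
3,3,3,0
2,2,1,3
3,2,1,3
3,3,1,3
k=2  1,2,0,3
2,0,0,0
3,3,3,0
2,2,1,3
3,2,2,3
3,3,1,3
k=3  1,2,0,3
2,0,0,0
3,3,3,0
2,2,1,3
3,2,3,3
3,3,1,3
k=4  1,2,0,3
2,0,0,0
3,3,3,1
2,2,3,0
3,3,1,2
3,3,3,0
k=5  1,2,0,3
2,0,0,0
3,3,3,1
2,2,3,0
3,3,2,2
3,3,3,0
k=6  1,2,0,3
2,0,0,0
3,3,3,1
2,2,3,0
3,3,3,2
3,3,3,0
k=7  1,2,0,3
3,1,1,0
1,2,1,2
1,2,2,1
2,3,3,3
1,2,1,1
k=8  1,2,0,3
3,1,1,0
1,2,1,2
1,3,3,2
3,0,2,0
1,3,2,2
k=9  1,2,0,3
3,1,1,0
1,2,1,2
1,3,3,2
3,0,3,0
1,3,2,2
k=10  1,2,0,3
3,1,1,0
1,3,2,2
2,0,1,3
3,2,1,1
1,3,3,2
k=11  1,2,0,3
3,1,1,0
1,3,2,2
2,0,1,3
3,2,2,1
1,3,3,2
k=12  1,2,0,3
3,1,1,0
1,3,2,2
2,0,1,3
3,2,3,1
1,3,3,2
k=13  1,2,0,3
3,1,1,0
1,3,2,2
3,1,2,3
0,1,2,2
3,1,1,3
k=14  1,2,0,3
3,1,1,0
1,3,2,2
3,1,2,3
0,1,3,2
3,1,1,3
k=15  1,2,0,3
3,1,1,0
1,3,2,2
3,1,3,3
0,2,0,3
3,1,2,3
k=16  1,2,0,3
3,1,1,0
1,3,2,2
3,1,3,3
0,2,1,3
3,1,2,3
k=17  1,2,0,3
3,1,1,0
1,3,2,2
3,1,3,3
0,2,2,3
3,1,2,3
k=18  1,2,0,3
3,1,1,0
1,3,2,2
3,1,3,3
0,2,3,3
3,1,2,3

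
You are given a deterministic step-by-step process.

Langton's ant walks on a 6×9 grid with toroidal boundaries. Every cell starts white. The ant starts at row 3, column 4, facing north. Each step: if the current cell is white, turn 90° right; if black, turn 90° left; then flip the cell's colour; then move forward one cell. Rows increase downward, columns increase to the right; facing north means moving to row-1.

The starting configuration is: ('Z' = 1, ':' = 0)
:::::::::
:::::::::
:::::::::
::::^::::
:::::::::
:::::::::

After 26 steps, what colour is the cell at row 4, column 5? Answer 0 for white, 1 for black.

[0] :::::::::
:::::::::
:::::::::
::::^::::
:::::::::
:::::::::
[1] :::::::::
:::::::::
:::::::::
::::Z>:::
:::::::::
:::::::::
[2] :::::::::
:::::::::
:::::::::
::::ZZ:::
:::::v:::
:::::::::
[3] :::::::::
:::::::::
:::::::::
::::ZZ:::
::::<Z:::
:::::::::
[4] :::::::::
:::::::::
:::::::::
::::^Z:::
::::ZZ:::
:::::::::
[5] :::::::::
:::::::::
:::::::::
:::<:Z:::
::::ZZ:::
:::::::::
[6] :::::::::
:::::::::
:::^:::::
:::Z:Z:::
::::ZZ:::
:::::::::
[7] :::::::::
:::::::::
:::Z>::::
:::Z:Z:::
::::ZZ:::
:::::::::
[8] :::::::::
:::::::::
:::ZZ::::
:::ZvZ:::
::::ZZ:::
:::::::::
[9] :::::::::
:::::::::
:::ZZ::::
:::<ZZ:::
::::ZZ:::
:::::::::
[10] :::::::::
:::::::::
:::ZZ::::
::::ZZ:::
:::vZZ:::
:::::::::
[11] :::::::::
:::::::::
:::ZZ::::
::::ZZ:::
::<ZZZ:::
:::::::::
[12] :::::::::
:::::::::
:::ZZ::::
::^:ZZ:::
::ZZZZ:::
:::::::::
[13] :::::::::
:::::::::
:::ZZ::::
::Z>ZZ:::
::ZZZZ:::
:::::::::
[14] :::::::::
:::::::::
:::ZZ::::
::ZZZZ:::
::ZvZZ:::
:::::::::
[15] :::::::::
:::::::::
:::ZZ::::
::ZZZZ:::
::Z:>Z:::
:::::::::
[16] :::::::::
:::::::::
:::ZZ::::
::ZZ^Z:::
::Z::Z:::
:::::::::
[17] :::::::::
:::::::::
:::ZZ::::
::Z<:Z:::
::Z::Z:::
:::::::::
[18] :::::::::
:::::::::
:::ZZ::::
::Z::Z:::
::Zv:Z:::
:::::::::
[19] :::::::::
:::::::::
:::ZZ::::
::Z::Z:::
::<Z:Z:::
:::::::::
[20] :::::::::
:::::::::
:::ZZ::::
::Z::Z:::
:::Z:Z:::
::v::::::
[21] :::::::::
:::::::::
:::ZZ::::
::Z::Z:::
:::Z:Z:::
:<Z::::::
[22] :::::::::
:::::::::
:::ZZ::::
::Z::Z:::
:^:Z:Z:::
:ZZ::::::
[23] :::::::::
:::::::::
:::ZZ::::
::Z::Z:::
:Z>Z:Z:::
:ZZ::::::
[24] :::::::::
:::::::::
:::ZZ::::
::Z::Z:::
:ZZZ:Z:::
:Zv::::::
[25] :::::::::
:::::::::
:::ZZ::::
::Z::Z:::
:ZZZ:Z:::
:Z:>:::::
[26] :::v:::::
:::::::::
:::ZZ::::
::Z::Z:::
:ZZZ:Z:::
:Z:Z:::::

1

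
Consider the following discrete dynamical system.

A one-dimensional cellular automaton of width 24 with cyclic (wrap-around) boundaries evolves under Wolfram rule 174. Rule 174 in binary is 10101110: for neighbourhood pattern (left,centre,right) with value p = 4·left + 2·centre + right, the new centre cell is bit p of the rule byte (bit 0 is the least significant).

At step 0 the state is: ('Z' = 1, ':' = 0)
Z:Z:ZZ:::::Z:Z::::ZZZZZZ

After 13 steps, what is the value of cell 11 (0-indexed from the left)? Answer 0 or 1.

1

k=0  Z:Z:ZZ:::::Z:Z::::ZZZZZZ
k=1  :ZZZZ:::::ZZZZ:::ZZZZZZZ
k=2  ZZZZ:::::ZZZZ:::ZZZZZZZ:
k=3  ZZZ:::::ZZZZ:::ZZZZZZZ:Z
k=4  ZZ:::::ZZZZ:::ZZZZZZZ:ZZ
k=5  Z:::::ZZZZ:::ZZZZZZZ:ZZZ
k=6  :::::ZZZZ:::ZZZZZZZ:ZZZZ
k=7  ::::ZZZZ:::ZZZZZZZ:ZZZZ:
k=8  :::ZZZZ:::ZZZZZZZ:ZZZZ::
k=9  ::ZZZZ:::ZZZZZZZ:ZZZZ:::
k=10  :ZZZZ:::ZZZZZZZ:ZZZZ::::
k=11  ZZZZ:::ZZZZZZZ:ZZZZ:::::
k=12  ZZZ:::ZZZZZZZ:ZZZZ:::::Z
k=13  ZZ:::ZZZZZZZ:ZZZZ:::::ZZ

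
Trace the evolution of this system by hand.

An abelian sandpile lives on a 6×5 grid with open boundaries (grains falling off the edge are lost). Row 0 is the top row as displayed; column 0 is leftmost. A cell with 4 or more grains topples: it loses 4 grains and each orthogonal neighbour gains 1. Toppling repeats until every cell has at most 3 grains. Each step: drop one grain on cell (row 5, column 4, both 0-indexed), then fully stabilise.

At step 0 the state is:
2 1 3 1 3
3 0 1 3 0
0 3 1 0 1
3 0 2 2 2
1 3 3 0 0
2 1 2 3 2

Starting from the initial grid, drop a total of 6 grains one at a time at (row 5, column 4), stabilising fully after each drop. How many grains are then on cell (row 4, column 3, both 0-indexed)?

1

t=0: 2 1 3 1 3
3 0 1 3 0
0 3 1 0 1
3 0 2 2 2
1 3 3 0 0
2 1 2 3 2
t=1: 2 1 3 1 3
3 0 1 3 0
0 3 1 0 1
3 0 2 2 2
1 3 3 0 0
2 1 2 3 3
t=2: 2 1 3 1 3
3 0 1 3 0
0 3 1 0 1
3 0 2 2 2
1 3 3 1 1
2 1 3 0 1
t=3: 2 1 3 1 3
3 0 1 3 0
0 3 1 0 1
3 0 2 2 2
1 3 3 1 1
2 1 3 0 2
t=4: 2 1 3 1 3
3 0 1 3 0
0 3 1 0 1
3 0 2 2 2
1 3 3 1 1
2 1 3 0 3
t=5: 2 1 3 1 3
3 0 1 3 0
0 3 1 0 1
3 0 2 2 2
1 3 3 1 2
2 1 3 1 0
t=6: 2 1 3 1 3
3 0 1 3 0
0 3 1 0 1
3 0 2 2 2
1 3 3 1 2
2 1 3 1 1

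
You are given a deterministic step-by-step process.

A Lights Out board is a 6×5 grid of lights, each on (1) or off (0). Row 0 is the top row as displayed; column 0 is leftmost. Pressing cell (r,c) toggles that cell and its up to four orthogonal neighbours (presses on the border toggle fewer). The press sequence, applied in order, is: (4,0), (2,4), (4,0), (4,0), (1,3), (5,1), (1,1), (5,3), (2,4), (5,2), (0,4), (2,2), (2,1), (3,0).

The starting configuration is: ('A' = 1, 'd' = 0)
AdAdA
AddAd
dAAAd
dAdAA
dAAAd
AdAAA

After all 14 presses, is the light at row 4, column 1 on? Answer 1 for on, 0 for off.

1

t=0: AdAdA
AddAd
dAAAd
dAdAA
dAAAd
AdAAA
t=1: AdAdA
AddAd
dAAAd
AAdAA
AdAAd
ddAAA
t=2: AdAdA
AddAA
dAAdA
AAdAd
AdAAd
ddAAA
t=3: AdAdA
AddAA
dAAdA
dAdAd
dAAAd
AdAAA
t=4: AdAdA
AddAA
dAAdA
AAdAd
AdAAd
ddAAA
t=5: AdAAA
AdAdd
dAAAA
AAdAd
AdAAd
ddAAA
t=6: AdAAA
AdAdd
dAAAA
AAdAd
AAAAd
AAdAA
t=7: AAAAA
dAddd
ddAAA
AAdAd
AAAAd
AAdAA
t=8: AAAAA
dAddd
ddAAA
AAdAd
AAAdd
AAAdd
t=9: AAAAA
dAddA
ddAdd
AAdAA
AAAdd
AAAdd
t=10: AAAAA
dAddA
ddAdd
AAdAA
AAddd
AddAd
t=11: AAAdd
dAddd
ddAdd
AAdAA
AAddd
AddAd
t=12: AAAdd
dAAdd
dAdAd
AAAAA
AAddd
AddAd
t=13: AAAdd
ddAdd
AdAAd
AdAAA
AAddd
AddAd
t=14: AAAdd
ddAdd
ddAAd
dAAAA
dAddd
AddAd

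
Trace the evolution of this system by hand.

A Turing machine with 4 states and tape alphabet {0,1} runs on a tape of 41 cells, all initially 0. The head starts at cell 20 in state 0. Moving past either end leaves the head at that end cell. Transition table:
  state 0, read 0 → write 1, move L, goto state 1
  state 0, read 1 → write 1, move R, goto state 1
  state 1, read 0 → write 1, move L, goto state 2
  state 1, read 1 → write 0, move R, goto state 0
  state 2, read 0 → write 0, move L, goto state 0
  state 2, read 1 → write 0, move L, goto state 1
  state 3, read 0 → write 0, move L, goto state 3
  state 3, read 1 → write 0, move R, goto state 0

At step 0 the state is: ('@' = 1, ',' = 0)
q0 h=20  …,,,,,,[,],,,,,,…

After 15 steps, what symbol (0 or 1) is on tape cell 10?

1

0) q0 h=20  …,,,,,,[,],,,,,,…
1) q1 h=19  …,,,,,,[,]@,,,,,…
2) q2 h=18  …,,,,,,[,]@@,,,,…
3) q0 h=17  …,,,,,,[,],@@,,,…
4) q1 h=16  …,,,,,,[,]@,@@,,…
5) q2 h=15  …,,,,,,[,]@@,@@,…
6) q0 h=14  …,,,,,,[,],@@,@@…
7) q1 h=13  …,,,,,,[,]@,@@,@…
8) q2 h=12  …,,,,,,[,]@@,@@,…
9) q0 h=11  …,,,,,,[,],@@,@@…
10) q1 h=10  …,,,,,,[,]@,@@,@…
11) q2 h= 9  …,,,,,,[,]@@,@@,…
12) q0 h= 8  …,,,,,,[,],@@,@@…
13) q1 h= 7  …,,,,,,[,]@,@@,@…
14) q2 h= 6  |,,,,,,[,]@@,@@,…
15) q0 h= 5  |,,,,,[,],@@,@@…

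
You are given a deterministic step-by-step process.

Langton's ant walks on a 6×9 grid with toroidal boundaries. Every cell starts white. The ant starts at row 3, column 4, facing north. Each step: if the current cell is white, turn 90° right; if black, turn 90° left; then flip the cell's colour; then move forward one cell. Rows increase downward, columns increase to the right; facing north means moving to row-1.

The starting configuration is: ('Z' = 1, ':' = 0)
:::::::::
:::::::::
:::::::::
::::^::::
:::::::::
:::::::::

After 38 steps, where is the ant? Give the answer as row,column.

0,3

k=0  :::::::::
:::::::::
:::::::::
::::^::::
:::::::::
:::::::::
k=1  :::::::::
:::::::::
:::::::::
::::Z>:::
:::::::::
:::::::::
k=2  :::::::::
:::::::::
:::::::::
::::ZZ:::
:::::v:::
:::::::::
k=3  :::::::::
:::::::::
:::::::::
::::ZZ:::
::::<Z:::
:::::::::
k=4  :::::::::
:::::::::
:::::::::
::::^Z:::
::::ZZ:::
:::::::::
k=5  :::::::::
:::::::::
:::::::::
:::<:Z:::
::::ZZ:::
:::::::::
k=6  :::::::::
:::::::::
:::^:::::
:::Z:Z:::
::::ZZ:::
:::::::::
k=7  :::::::::
:::::::::
:::Z>::::
:::Z:Z:::
::::ZZ:::
:::::::::
k=8  :::::::::
:::::::::
:::ZZ::::
:::ZvZ:::
::::ZZ:::
:::::::::
k=9  :::::::::
:::::::::
:::ZZ::::
:::<ZZ:::
::::ZZ:::
:::::::::
k=10  :::::::::
:::::::::
:::ZZ::::
::::ZZ:::
:::vZZ:::
:::::::::
k=11  :::::::::
:::::::::
:::ZZ::::
::::ZZ:::
::<ZZZ:::
:::::::::
k=12  :::::::::
:::::::::
:::ZZ::::
::^:ZZ:::
::ZZZZ:::
:::::::::
k=13  :::::::::
:::::::::
:::ZZ::::
::Z>ZZ:::
::ZZZZ:::
:::::::::
k=14  :::::::::
:::::::::
:::ZZ::::
::ZZZZ:::
::ZvZZ:::
:::::::::
k=15  :::::::::
:::::::::
:::ZZ::::
::ZZZZ:::
::Z:>Z:::
:::::::::
k=16  :::::::::
:::::::::
:::ZZ::::
::ZZ^Z:::
::Z::Z:::
:::::::::
k=17  :::::::::
:::::::::
:::ZZ::::
::Z<:Z:::
::Z::Z:::
:::::::::
k=18  :::::::::
:::::::::
:::ZZ::::
::Z::Z:::
::Zv:Z:::
:::::::::
k=19  :::::::::
:::::::::
:::ZZ::::
::Z::Z:::
::<Z:Z:::
:::::::::
k=20  :::::::::
:::::::::
:::ZZ::::
::Z::Z:::
:::Z:Z:::
::v::::::
k=21  :::::::::
:::::::::
:::ZZ::::
::Z::Z:::
:::Z:Z:::
:<Z::::::
k=22  :::::::::
:::::::::
:::ZZ::::
::Z::Z:::
:^:Z:Z:::
:ZZ::::::
k=23  :::::::::
:::::::::
:::ZZ::::
::Z::Z:::
:Z>Z:Z:::
:ZZ::::::
k=24  :::::::::
:::::::::
:::ZZ::::
::Z::Z:::
:ZZZ:Z:::
:Zv::::::
k=25  :::::::::
:::::::::
:::ZZ::::
::Z::Z:::
:ZZZ:Z:::
:Z:>:::::
k=26  :::v:::::
:::::::::
:::ZZ::::
::Z::Z:::
:ZZZ:Z:::
:Z:Z:::::
k=27  ::<Z:::::
:::::::::
:::ZZ::::
::Z::Z:::
:ZZZ:Z:::
:Z:Z:::::
k=28  ::ZZ:::::
:::::::::
:::ZZ::::
::Z::Z:::
:ZZZ:Z:::
:Z^Z:::::
k=29  ::ZZ:::::
:::::::::
:::ZZ::::
::Z::Z:::
:ZZZ:Z:::
:ZZ>:::::
k=30  ::ZZ:::::
:::::::::
:::ZZ::::
::Z::Z:::
:ZZ^:Z:::
:ZZ::::::
k=31  ::ZZ:::::
:::::::::
:::ZZ::::
::Z::Z:::
:Z<::Z:::
:ZZ::::::
k=32  ::ZZ:::::
:::::::::
:::ZZ::::
::Z::Z:::
:Z:::Z:::
:Zv::::::
k=33  ::ZZ:::::
:::::::::
:::ZZ::::
::Z::Z:::
:Z:::Z:::
:Z:>:::::
k=34  ::Zv:::::
:::::::::
:::ZZ::::
::Z::Z:::
:Z:::Z:::
:Z:Z:::::
k=35  ::Z:>::::
:::::::::
:::ZZ::::
::Z::Z:::
:Z:::Z:::
:Z:Z:::::
k=36  ::Z:Z::::
::::v::::
:::ZZ::::
::Z::Z:::
:Z:::Z:::
:Z:Z:::::
k=37  ::Z:Z::::
:::<Z::::
:::ZZ::::
::Z::Z:::
:Z:::Z:::
:Z:Z:::::
k=38  ::Z^Z::::
:::ZZ::::
:::ZZ::::
::Z::Z:::
:Z:::Z:::
:Z:Z:::::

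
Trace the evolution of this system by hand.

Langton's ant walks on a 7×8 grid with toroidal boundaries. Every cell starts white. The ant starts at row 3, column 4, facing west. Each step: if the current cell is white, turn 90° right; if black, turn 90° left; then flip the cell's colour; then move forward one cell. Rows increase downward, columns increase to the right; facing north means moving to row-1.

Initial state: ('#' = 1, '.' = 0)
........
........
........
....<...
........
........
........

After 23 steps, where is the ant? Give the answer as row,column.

0) ........
........
........
....<...
........
........
........
1) ........
........
....^...
....#...
........
........
........
2) ........
........
....#>..
....#...
........
........
........
3) ........
........
....##..
....#v..
........
........
........
4) ........
........
....##..
....<#..
........
........
........
5) ........
........
....##..
.....#..
....v...
........
........
6) ........
........
....##..
.....#..
...<#...
........
........
7) ........
........
....##..
...^.#..
...##...
........
........
8) ........
........
....##..
...#>#..
...##...
........
........
9) ........
........
....##..
...###..
...#v...
........
........
10) ........
........
....##..
...###..
...#.>..
........
........
11) ........
........
....##..
...###..
...#.#..
.....v..
........
12) ........
........
....##..
...###..
...#.#..
....<#..
........
13) ........
........
....##..
...###..
...#^#..
....##..
........
14) ........
........
....##..
...###..
...##>..
....##..
........
15) ........
........
....##..
...##^..
...##...
....##..
........
16) ........
........
....##..
...#<...
...##...
....##..
........
17) ........
........
....##..
...#....
...#v...
....##..
........
18) ........
........
....##..
...#....
...#.>..
....##..
........
19) ........
........
....##..
...#....
...#.#..
....#v..
........
20) ........
........
....##..
...#....
...#.#..
....#.>.
........
21) ........
........
....##..
...#....
...#.#..
....#.#.
......v.
22) ........
........
....##..
...#....
...#.#..
....#.#.
.....<#.
23) ........
........
....##..
...#....
...#.#..
....#^#.
.....##.

5,5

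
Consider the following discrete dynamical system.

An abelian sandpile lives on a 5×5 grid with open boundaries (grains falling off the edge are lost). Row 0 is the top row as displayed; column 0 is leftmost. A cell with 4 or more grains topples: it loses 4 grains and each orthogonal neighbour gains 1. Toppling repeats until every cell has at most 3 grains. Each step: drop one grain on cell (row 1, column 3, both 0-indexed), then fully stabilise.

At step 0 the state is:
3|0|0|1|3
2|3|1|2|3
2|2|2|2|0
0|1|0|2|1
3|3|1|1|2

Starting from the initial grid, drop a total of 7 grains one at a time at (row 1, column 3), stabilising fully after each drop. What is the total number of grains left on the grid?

k=0  3|0|0|1|3
2|3|1|2|3
2|2|2|2|0
0|1|0|2|1
3|3|1|1|2
k=1  3|0|0|1|3
2|3|1|3|3
2|2|2|2|0
0|1|0|2|1
3|3|1|1|2
k=2  3|0|0|3|0
2|3|2|1|1
2|2|2|3|1
0|1|0|2|1
3|3|1|1|2
k=3  3|0|0|3|0
2|3|2|2|1
2|2|2|3|1
0|1|0|2|1
3|3|1|1|2
k=4  3|0|0|3|0
2|3|2|3|1
2|2|2|3|1
0|1|0|2|1
3|3|1|1|2
k=5  3|0|1|0|1
2|3|3|2|2
2|2|3|0|2
0|1|0|3|1
3|3|1|1|2
k=6  3|0|1|0|1
2|3|3|3|2
2|2|3|0|2
0|1|0|3|1
3|3|1|1|2
k=7  3|1|2|1|1
3|1|2|1|3
3|0|1|2|2
0|2|1|3|1
3|3|1|1|2

43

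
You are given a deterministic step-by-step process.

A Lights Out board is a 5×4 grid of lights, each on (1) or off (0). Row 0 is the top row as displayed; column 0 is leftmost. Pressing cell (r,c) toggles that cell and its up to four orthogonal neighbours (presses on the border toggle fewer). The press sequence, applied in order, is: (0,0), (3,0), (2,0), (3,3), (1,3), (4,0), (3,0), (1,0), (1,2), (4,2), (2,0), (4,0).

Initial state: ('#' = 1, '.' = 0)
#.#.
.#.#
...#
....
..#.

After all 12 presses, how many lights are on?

10

gen 0: #.#.
.#.#
...#
....
..#.
gen 1: .##.
##.#
...#
....
..#.
gen 2: .##.
##.#
#..#
##..
#.#.
gen 3: .##.
.#.#
.#.#
.#..
#.#.
gen 4: .##.
.#.#
.#..
.###
#.##
gen 5: .###
.##.
.#.#
.###
#.##
gen 6: .###
.##.
.#.#
####
.###
gen 7: .###
.##.
##.#
..##
####
gen 8: ####
#.#.
.#.#
..##
####
gen 9: ##.#
##.#
.###
..##
####
gen 10: ##.#
##.#
.###
...#
#...
gen 11: ##.#
.#.#
#.##
#..#
#...
gen 12: ##.#
.#.#
#.##
...#
.#..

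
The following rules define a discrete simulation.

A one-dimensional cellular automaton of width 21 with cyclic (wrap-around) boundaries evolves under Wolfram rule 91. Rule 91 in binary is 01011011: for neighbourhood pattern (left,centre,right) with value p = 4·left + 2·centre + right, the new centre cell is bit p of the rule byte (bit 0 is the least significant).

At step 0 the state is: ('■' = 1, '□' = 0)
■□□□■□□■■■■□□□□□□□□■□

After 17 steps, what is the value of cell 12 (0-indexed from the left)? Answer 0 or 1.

1

step 0: ■□□□■□□■■■■□□□□□□□□■□
step 1: □■■■□■■■□□■■■■■■■■■□□
step 2: ■■□■□■□■■■■□□□□□□□■■■
step 3: □■□□□□□■□□■■■■■■■■■□□
step 4: ■□■■■■■□■■■□□□□□□□■■■
step 5: ■□■□□□■□■□■■■■■■■■■□□
step 6: □□□■■■□□□□■□□□□□□□■■■
step 7: ■■■■□■■■■■□■■■■■■■■□■
step 8: □□□■□■□□□■□■□□□□□□■□■
step 9: ■■■□□□■■■□□□■■■■■■□□□
step 10: ■□■■■■■□■■■■■□□□□■■■■
step 11: ■□■□□□■□■□□□■■■■■■□□□
step 12: □□□■■■□□□■■■■□□□□■■■■
step 13: ■■■■□■■■■■□□■■■■■■□□■
step 14: □□□■□■□□□■■■■□□□□■■■■
step 15: ■■■□□□■■■■□□■■■■■■□□■
step 16: □□■■■■■□□■■■■□□□□■■■■
step 17: ■■■□□□■■■■□□■■■■■■□□■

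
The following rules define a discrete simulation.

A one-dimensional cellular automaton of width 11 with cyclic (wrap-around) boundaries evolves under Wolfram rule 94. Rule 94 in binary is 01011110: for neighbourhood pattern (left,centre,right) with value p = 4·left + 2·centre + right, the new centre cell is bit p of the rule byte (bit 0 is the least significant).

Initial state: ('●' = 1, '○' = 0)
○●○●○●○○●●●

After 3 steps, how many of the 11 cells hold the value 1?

7

gen 0: ○●○●○●○○●●●
gen 1: ○●○●○●●●●○●
gen 2: ○●○●○●○○●○●
gen 3: ○●○●○●●●●○●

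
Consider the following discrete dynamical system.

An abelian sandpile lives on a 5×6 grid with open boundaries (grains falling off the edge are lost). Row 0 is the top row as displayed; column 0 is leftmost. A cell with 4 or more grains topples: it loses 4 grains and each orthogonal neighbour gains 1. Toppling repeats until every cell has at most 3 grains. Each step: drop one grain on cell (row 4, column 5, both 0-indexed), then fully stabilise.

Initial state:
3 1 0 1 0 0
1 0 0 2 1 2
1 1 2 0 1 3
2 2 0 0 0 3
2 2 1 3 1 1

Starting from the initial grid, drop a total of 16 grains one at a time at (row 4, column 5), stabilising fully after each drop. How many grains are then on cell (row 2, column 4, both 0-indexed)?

2

gen 0: 3 1 0 1 0 0
1 0 0 2 1 2
1 1 2 0 1 3
2 2 0 0 0 3
2 2 1 3 1 1
gen 1: 3 1 0 1 0 0
1 0 0 2 1 2
1 1 2 0 1 3
2 2 0 0 0 3
2 2 1 3 1 2
gen 2: 3 1 0 1 0 0
1 0 0 2 1 2
1 1 2 0 1 3
2 2 0 0 0 3
2 2 1 3 1 3
gen 3: 3 1 0 1 0 0
1 0 0 2 1 3
1 1 2 0 2 0
2 2 0 0 1 1
2 2 1 3 2 1
gen 4: 3 1 0 1 0 0
1 0 0 2 1 3
1 1 2 0 2 0
2 2 0 0 1 1
2 2 1 3 2 2
gen 5: 3 1 0 1 0 0
1 0 0 2 1 3
1 1 2 0 2 0
2 2 0 0 1 1
2 2 1 3 2 3
gen 6: 3 1 0 1 0 0
1 0 0 2 1 3
1 1 2 0 2 0
2 2 0 0 1 2
2 2 1 3 3 0
gen 7: 3 1 0 1 0 0
1 0 0 2 1 3
1 1 2 0 2 0
2 2 0 0 1 2
2 2 1 3 3 1
gen 8: 3 1 0 1 0 0
1 0 0 2 1 3
1 1 2 0 2 0
2 2 0 0 1 2
2 2 1 3 3 2
gen 9: 3 1 0 1 0 0
1 0 0 2 1 3
1 1 2 0 2 0
2 2 0 0 1 2
2 2 1 3 3 3
gen 10: 3 1 0 1 0 0
1 0 0 2 1 3
1 1 2 0 2 0
2 2 0 1 2 3
2 2 2 0 1 1
gen 11: 3 1 0 1 0 0
1 0 0 2 1 3
1 1 2 0 2 0
2 2 0 1 2 3
2 2 2 0 1 2
gen 12: 3 1 0 1 0 0
1 0 0 2 1 3
1 1 2 0 2 0
2 2 0 1 2 3
2 2 2 0 1 3
gen 13: 3 1 0 1 0 0
1 0 0 2 1 3
1 1 2 0 2 1
2 2 0 1 3 0
2 2 2 0 2 1
gen 14: 3 1 0 1 0 0
1 0 0 2 1 3
1 1 2 0 2 1
2 2 0 1 3 0
2 2 2 0 2 2
gen 15: 3 1 0 1 0 0
1 0 0 2 1 3
1 1 2 0 2 1
2 2 0 1 3 0
2 2 2 0 2 3
gen 16: 3 1 0 1 0 0
1 0 0 2 1 3
1 1 2 0 2 1
2 2 0 1 3 1
2 2 2 0 3 0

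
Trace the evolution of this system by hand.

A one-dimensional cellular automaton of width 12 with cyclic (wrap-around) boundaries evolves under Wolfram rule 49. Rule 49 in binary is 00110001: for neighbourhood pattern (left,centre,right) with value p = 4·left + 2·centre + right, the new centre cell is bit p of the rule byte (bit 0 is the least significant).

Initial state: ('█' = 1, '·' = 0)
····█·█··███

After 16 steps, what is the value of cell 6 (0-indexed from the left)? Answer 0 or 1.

0

gen 0: ····█·█··███
gen 1: ███··█·█····
gen 2: ···█··█·███·
gen 3: ██··█··█···█
gen 4: ··█··█··██··
gen 5: █··█··█···██
gen 6: ·█··█··██···
gen 7: ··█··█···███
gen 8: █··█··██····
gen 9: ·█··█···███·
gen 10: ··█··██····█
gen 11: █··█···███··
gen 12: ·█··██····█·
gen 13: ··█···███··█
gen 14: █··██····█··
gen 15: ·█···███··█·
gen 16: ··██····█··█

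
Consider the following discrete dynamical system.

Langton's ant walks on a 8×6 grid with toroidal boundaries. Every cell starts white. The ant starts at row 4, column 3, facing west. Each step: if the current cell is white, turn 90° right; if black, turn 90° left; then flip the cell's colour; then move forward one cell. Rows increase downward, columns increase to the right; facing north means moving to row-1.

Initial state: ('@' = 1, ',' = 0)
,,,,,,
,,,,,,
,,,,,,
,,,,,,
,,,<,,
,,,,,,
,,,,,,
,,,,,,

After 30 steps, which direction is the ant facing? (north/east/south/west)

west

gen 0: ,,,,,,
,,,,,,
,,,,,,
,,,,,,
,,,<,,
,,,,,,
,,,,,,
,,,,,,
gen 1: ,,,,,,
,,,,,,
,,,,,,
,,,^,,
,,,@,,
,,,,,,
,,,,,,
,,,,,,
gen 2: ,,,,,,
,,,,,,
,,,,,,
,,,@>,
,,,@,,
,,,,,,
,,,,,,
,,,,,,
gen 3: ,,,,,,
,,,,,,
,,,,,,
,,,@@,
,,,@v,
,,,,,,
,,,,,,
,,,,,,
gen 4: ,,,,,,
,,,,,,
,,,,,,
,,,@@,
,,,<@,
,,,,,,
,,,,,,
,,,,,,
gen 5: ,,,,,,
,,,,,,
,,,,,,
,,,@@,
,,,,@,
,,,v,,
,,,,,,
,,,,,,
gen 6: ,,,,,,
,,,,,,
,,,,,,
,,,@@,
,,,,@,
,,<@,,
,,,,,,
,,,,,,
gen 7: ,,,,,,
,,,,,,
,,,,,,
,,,@@,
,,^,@,
,,@@,,
,,,,,,
,,,,,,
gen 8: ,,,,,,
,,,,,,
,,,,,,
,,,@@,
,,@>@,
,,@@,,
,,,,,,
,,,,,,
gen 9: ,,,,,,
,,,,,,
,,,,,,
,,,@@,
,,@@@,
,,@v,,
,,,,,,
,,,,,,
gen 10: ,,,,,,
,,,,,,
,,,,,,
,,,@@,
,,@@@,
,,@,>,
,,,,,,
,,,,,,
gen 11: ,,,,,,
,,,,,,
,,,,,,
,,,@@,
,,@@@,
,,@,@,
,,,,v,
,,,,,,
gen 12: ,,,,,,
,,,,,,
,,,,,,
,,,@@,
,,@@@,
,,@,@,
,,,<@,
,,,,,,
gen 13: ,,,,,,
,,,,,,
,,,,,,
,,,@@,
,,@@@,
,,@^@,
,,,@@,
,,,,,,
gen 14: ,,,,,,
,,,,,,
,,,,,,
,,,@@,
,,@@@,
,,@@>,
,,,@@,
,,,,,,
gen 15: ,,,,,,
,,,,,,
,,,,,,
,,,@@,
,,@@^,
,,@@,,
,,,@@,
,,,,,,
gen 16: ,,,,,,
,,,,,,
,,,,,,
,,,@@,
,,@<,,
,,@@,,
,,,@@,
,,,,,,
gen 17: ,,,,,,
,,,,,,
,,,,,,
,,,@@,
,,@,,,
,,@v,,
,,,@@,
,,,,,,
gen 18: ,,,,,,
,,,,,,
,,,,,,
,,,@@,
,,@,,,
,,@,>,
,,,@@,
,,,,,,
gen 19: ,,,,,,
,,,,,,
,,,,,,
,,,@@,
,,@,,,
,,@,@,
,,,@v,
,,,,,,
gen 20: ,,,,,,
,,,,,,
,,,,,,
,,,@@,
,,@,,,
,,@,@,
,,,@,>
,,,,,,
gen 21: ,,,,,,
,,,,,,
,,,,,,
,,,@@,
,,@,,,
,,@,@,
,,,@,@
,,,,,v
gen 22: ,,,,,,
,,,,,,
,,,,,,
,,,@@,
,,@,,,
,,@,@,
,,,@,@
,,,,<@
gen 23: ,,,,,,
,,,,,,
,,,,,,
,,,@@,
,,@,,,
,,@,@,
,,,@^@
,,,,@@
gen 24: ,,,,,,
,,,,,,
,,,,,,
,,,@@,
,,@,,,
,,@,@,
,,,@@>
,,,,@@
gen 25: ,,,,,,
,,,,,,
,,,,,,
,,,@@,
,,@,,,
,,@,@^
,,,@@,
,,,,@@
gen 26: ,,,,,,
,,,,,,
,,,,,,
,,,@@,
,,@,,,
>,@,@@
,,,@@,
,,,,@@
gen 27: ,,,,,,
,,,,,,
,,,,,,
,,,@@,
,,@,,,
@,@,@@
v,,@@,
,,,,@@
gen 28: ,,,,,,
,,,,,,
,,,,,,
,,,@@,
,,@,,,
@,@,@@
@,,@@<
,,,,@@
gen 29: ,,,,,,
,,,,,,
,,,,,,
,,,@@,
,,@,,,
@,@,@^
@,,@@@
,,,,@@
gen 30: ,,,,,,
,,,,,,
,,,,,,
,,,@@,
,,@,,,
@,@,<,
@,,@@@
,,,,@@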